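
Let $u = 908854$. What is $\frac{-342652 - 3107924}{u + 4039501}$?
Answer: $- \frac{3450576}{4948355} \approx -0.69732$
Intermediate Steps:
$\frac{-342652 - 3107924}{u + 4039501} = \frac{-342652 - 3107924}{908854 + 4039501} = - \frac{3450576}{4948355}$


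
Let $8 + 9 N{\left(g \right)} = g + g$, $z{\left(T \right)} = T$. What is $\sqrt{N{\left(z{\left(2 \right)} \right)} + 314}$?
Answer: $\frac{\sqrt{2822}}{3} \approx 17.707$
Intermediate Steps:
$N{\left(g \right)} = - \frac{8}{9} + \frac{2 g}{9}$ ($N{\left(g \right)} = - \frac{8}{9} + \frac{g + g}{9} = - \frac{8}{9} + \frac{2 g}{9}$)
$\sqrt{N{\left(z{\left(2 \right)} \right)} + 314} = \sqrt{\left(- \frac{8}{9} + \frac{2}{9} \cdot 2\right) + 314} = \sqrt{\left(- \frac{8}{9} + \frac{4}{9}\right) + 314} = \sqrt{- \frac{4}{9} + 314} = \sqrt{\frac{2822}{9}} = \frac{\sqrt{2822}}{3}$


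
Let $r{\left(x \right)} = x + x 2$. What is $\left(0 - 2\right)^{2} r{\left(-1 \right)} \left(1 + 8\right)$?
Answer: $-108$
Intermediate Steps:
$r{\left(x \right)} = 3 x$ ($r{\left(x \right)} = x + 2 x = 3 x$)
$\left(0 - 2\right)^{2} r{\left(-1 \right)} \left(1 + 8\right) = \left(0 - 2\right)^{2} \cdot 3 \left(-1\right) \left(1 + 8\right) = \left(-2\right)^{2} \left(-3\right) 9 = 4 \left(-3\right) 9 = \left(-12\right) 9 = -108$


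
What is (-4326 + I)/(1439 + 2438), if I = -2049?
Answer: -6375/3877 ≈ -1.6443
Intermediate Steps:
(-4326 + I)/(1439 + 2438) = (-4326 - 2049)/(1439 + 2438) = -6375/3877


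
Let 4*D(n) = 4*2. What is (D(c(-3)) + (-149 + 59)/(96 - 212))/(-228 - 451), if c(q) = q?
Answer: -23/5626 ≈ -0.0040882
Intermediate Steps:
D(n) = 2 (D(n) = (4*2)/4 = (¼)*8 = 2)
(D(c(-3)) + (-149 + 59)/(96 - 212))/(-228 - 451) = (2 + (-149 + 59)/(96 - 212))/(-228 - 451) = (2 - 90/(-116))/(-679) = (2 - 90*(-1/116))*(-1/679) = (2 + 45/58)*(-1/679) = (161/58)*(-1/679) = -23/5626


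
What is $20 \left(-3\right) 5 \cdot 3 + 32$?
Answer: $-868$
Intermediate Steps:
$20 \left(-3\right) 5 \cdot 3 + 32 = 20 \left(\left(-15\right) 3\right) + 32 = 20 \left(-45\right) + 32 = -900 + 32 = -868$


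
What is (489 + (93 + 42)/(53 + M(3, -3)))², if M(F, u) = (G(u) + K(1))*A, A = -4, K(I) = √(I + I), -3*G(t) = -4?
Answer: 98339875461936/406465921 + 96389779680*√2/406465921 ≈ 2.4227e+5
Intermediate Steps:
G(t) = 4/3 (G(t) = -⅓*(-4) = 4/3)
K(I) = √2*√I (K(I) = √(2*I) = √2*√I)
M(F, u) = -16/3 - 4*√2 (M(F, u) = (4/3 + √2*√1)*(-4) = (4/3 + √2*1)*(-4) = (4/3 + √2)*(-4) = -16/3 - 4*√2)
(489 + (93 + 42)/(53 + M(3, -3)))² = (489 + (93 + 42)/(53 + (-16/3 - 4*√2)))² = (489 + 135/(143/3 - 4*√2))²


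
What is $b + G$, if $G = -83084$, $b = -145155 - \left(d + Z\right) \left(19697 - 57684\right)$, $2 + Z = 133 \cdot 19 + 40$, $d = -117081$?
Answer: $-4350347531$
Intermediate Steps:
$Z = 2565$ ($Z = -2 + \left(133 \cdot 19 + 40\right) = -2 + \left(2527 + 40\right) = -2 + 2567 = 2565$)
$b = -4350264447$ ($b = -145155 - \left(-117081 + 2565\right) \left(19697 - 57684\right) = -145155 - \left(-114516\right) \left(-37987\right) = -145155 - 4350119292 = -4350264447$)
$b + G = -4350264447 - 83084 = -4350347531$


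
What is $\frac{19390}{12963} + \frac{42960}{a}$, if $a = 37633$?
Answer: $\frac{1286594350}{487836579} \approx 2.6373$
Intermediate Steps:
$\frac{19390}{12963} + \frac{42960}{a} = \frac{19390}{12963} + \frac{42960}{37633} = \frac{1286594350}{487836579}$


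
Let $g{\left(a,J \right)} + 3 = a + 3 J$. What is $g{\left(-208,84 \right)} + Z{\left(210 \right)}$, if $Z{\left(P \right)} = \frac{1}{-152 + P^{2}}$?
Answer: $\frac{1801869}{43948} \approx 41.0$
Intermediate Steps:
$g{\left(a,J \right)} = -3 + a + 3 J$ ($g{\left(a,J \right)} = -3 + \left(a + 3 J\right) = -3 + a + 3 J$)
$g{\left(-208,84 \right)} + Z{\left(210 \right)} = \left(-3 - 208 + 3 \cdot 84\right) + \frac{1}{-152 + 210^{2}} = \left(-3 - 208 + 252\right) + \frac{1}{-152 + 44100} = 41 + \frac{1}{43948} = \frac{1801869}{43948}$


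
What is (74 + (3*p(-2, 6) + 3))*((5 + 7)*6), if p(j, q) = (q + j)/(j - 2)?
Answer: 5328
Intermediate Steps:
p(j, q) = (j + q)/(-2 + j)
(74 + (3*p(-2, 6) + 3))*((5 + 7)*6) = (74 + (3*((-2 + 6)/(-2 - 2)) + 3))*((5 + 7)*6) = (74 + (3*(4/(-4)) + 3))*(12*6) = (74 + (3*(-¼*4) + 3))*72 = (74 + (3*(-1) + 3))*72 = (74 + (-3 + 3))*72 = (74 + 0)*72 = 74*72 = 5328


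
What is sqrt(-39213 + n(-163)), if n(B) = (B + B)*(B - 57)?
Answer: sqrt(32507) ≈ 180.30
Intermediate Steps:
n(B) = 2*B*(-57 + B) (n(B) = (2*B)*(-57 + B) = 2*B*(-57 + B))
sqrt(-39213 + n(-163)) = sqrt(-39213 + 2*(-163)*(-57 - 163)) = sqrt(-39213 + 2*(-163)*(-220)) = sqrt(-39213 + 71720) = sqrt(32507)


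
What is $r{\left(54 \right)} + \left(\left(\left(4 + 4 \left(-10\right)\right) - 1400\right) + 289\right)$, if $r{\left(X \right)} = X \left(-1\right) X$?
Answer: $-4063$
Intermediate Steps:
$r{\left(X \right)} = - X^{2}$ ($r{\left(X \right)} = - X X = - X^{2}$)
$r{\left(54 \right)} + \left(\left(\left(4 + 4 \left(-10\right)\right) - 1400\right) + 289\right) = - 54^{2} + \left(\left(\left(4 + 4 \left(-10\right)\right) - 1400\right) + 289\right) = \left(-1\right) 2916 + \left(\left(\left(4 - 40\right) - 1400\right) + 289\right) = -2916 + \left(\left(-36 - 1400\right) + 289\right) = -2916 + \left(-1436 + 289\right) = -2916 - 1147 = -4063$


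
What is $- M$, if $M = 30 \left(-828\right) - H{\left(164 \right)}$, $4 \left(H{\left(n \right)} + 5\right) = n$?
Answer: $24876$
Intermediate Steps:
$H{\left(n \right)} = -5 + \frac{n}{4}$
$M = -24876$ ($M = 30 \left(-828\right) - \left(-5 + \frac{1}{4} \cdot 164\right) = -24840 - \left(-5 + 41\right) = -24840 - 36 = -24876$)
$- M = \left(-1\right) \left(-24876\right) = 24876$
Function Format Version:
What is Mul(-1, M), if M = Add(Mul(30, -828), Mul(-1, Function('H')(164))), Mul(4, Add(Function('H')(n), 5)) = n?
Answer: 24876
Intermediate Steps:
Function('H')(n) = Add(-5, Mul(Rational(1, 4), n))
M = -24876 (M = Add(Mul(30, -828), Mul(-1, Add(-5, Mul(Rational(1, 4), 164)))) = Add(-24840, Mul(-1, Add(-5, 41))) = Add(-24840, Mul(-1, 36)) = Add(-24840, -36) = -24876)
Mul(-1, M) = Mul(-1, -24876) = 24876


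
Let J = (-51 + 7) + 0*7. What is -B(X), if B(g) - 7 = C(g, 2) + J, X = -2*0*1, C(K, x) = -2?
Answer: 39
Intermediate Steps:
J = -44 (J = -44 + 0 = -44)
X = 0 (X = 0*1 = 0)
B(g) = -39 (B(g) = 7 + (-2 - 44) = 7 - 46 = -39)
-B(X) = -1*(-39) = 39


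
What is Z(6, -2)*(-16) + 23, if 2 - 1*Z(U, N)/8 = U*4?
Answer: 2839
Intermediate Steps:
Z(U, N) = 16 - 32*U (Z(U, N) = 16 - 8*U*4 = 16 - 32*U)
Z(6, -2)*(-16) + 23 = (16 - 32*6)*(-16) + 23 = (16 - 192)*(-16) + 23 = -176*(-16) + 23 = 2816 + 23 = 2839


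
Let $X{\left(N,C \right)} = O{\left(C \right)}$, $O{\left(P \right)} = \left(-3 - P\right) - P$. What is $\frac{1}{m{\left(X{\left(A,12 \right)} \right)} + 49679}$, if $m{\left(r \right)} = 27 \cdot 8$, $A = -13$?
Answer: $\frac{1}{49895} \approx 2.0042 \cdot 10^{-5}$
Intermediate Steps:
$O{\left(P \right)} = -3 - 2 P$
$X{\left(N,C \right)} = -3 - 2 C$
$m{\left(r \right)} = 216$
$\frac{1}{m{\left(X{\left(A,12 \right)} \right)} + 49679} = \frac{1}{216 + 49679} = \frac{1}{49895}$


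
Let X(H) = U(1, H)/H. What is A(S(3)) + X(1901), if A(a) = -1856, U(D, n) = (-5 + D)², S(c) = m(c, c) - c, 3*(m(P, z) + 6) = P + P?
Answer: -3528240/1901 ≈ -1856.0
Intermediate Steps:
m(P, z) = -6 + 2*P/3 (m(P, z) = -6 + (P + P)/3 = -6 + (2*P)/3 = -6 + 2*P/3)
S(c) = -6 - c/3 (S(c) = (-6 + 2*c/3) - c = -6 - c/3)
X(H) = 16/H (X(H) = (-5 + 1)²/H = (-4)²/H = 16/H)
A(S(3)) + X(1901) = -1856 + 16/1901 = -3528240/1901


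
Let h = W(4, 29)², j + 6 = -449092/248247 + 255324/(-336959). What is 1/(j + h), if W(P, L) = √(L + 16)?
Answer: 83649060873/3047604365791 ≈ 0.027447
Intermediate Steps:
W(P, L) = √(16 + L)
j = -716603373494/83649060873 (j = -6 + (-449092/248247 + 255324/(-336959)) = -6 + (-449092*1/248247 + 255324*(-1/336959)) = -6 + (-449092/248247 - 255324/336959) = -6 - 214709008256/83649060873 = -716603373494/83649060873 ≈ -8.5668)
h = 45 (h = (√(16 + 29))² = (√45)² = (3*√5)² = 45)
1/(j + h) = 1/(-716603373494/83649060873 + 45) = 1/(3047604365791/83649060873) = 83649060873/3047604365791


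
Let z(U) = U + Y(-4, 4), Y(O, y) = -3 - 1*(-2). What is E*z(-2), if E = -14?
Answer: 42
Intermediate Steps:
Y(O, y) = -1 (Y(O, y) = -3 + 2 = -1)
z(U) = -1 + U (z(U) = U - 1 = -1 + U)
E*z(-2) = -14*(-1 - 2) = -14*(-3) = 42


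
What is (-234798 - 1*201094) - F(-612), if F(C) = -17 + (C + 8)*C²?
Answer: 225788701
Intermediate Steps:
F(C) = -17 + C²*(8 + C) (F(C) = -17 + (8 + C)*C² = -17 + C²*(8 + C))
(-234798 - 1*201094) - F(-612) = (-234798 - 1*201094) - (-17 + (-612)³ + 8*(-612)²) = (-234798 - 201094) - (-17 - 229220928 + 8*374544) = -435892 - (-17 - 229220928 + 2996352) = -435892 - 1*(-226224593) = -435892 + 226224593 = 225788701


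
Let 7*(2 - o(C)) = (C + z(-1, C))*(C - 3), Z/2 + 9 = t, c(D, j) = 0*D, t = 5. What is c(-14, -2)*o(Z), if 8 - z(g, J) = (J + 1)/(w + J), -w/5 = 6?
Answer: 0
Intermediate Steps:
w = -30 (w = -5*6 = -30)
z(g, J) = 8 - (1 + J)/(-30 + J) (z(g, J) = 8 - (J + 1)/(-30 + J) = 8 - (1 + J)/(-30 + J))
c(D, j) = 0
Z = -8 (Z = -18 + 2*5 = -18 + 10 = -8)
o(C) = 2 - (-3 + C)*(C + (-241 + 7*C)/(-30 + C))/7 (o(C) = 2 - (C + (-241 + 7*C)/(-30 + C))*(C - 3)/7 = 2 - (C + (-241 + 7*C)/(-30 + C))*(-3 + C)/7 = 2 - (-3 + C)*(C + (-241 + 7*C)/(-30 + C))/7)
c(-14, -2)*o(Z) = 0*((-1143 - 1*(-8)**3 + 26*(-8)**2 + 186*(-8))/(7*(-30 - 8))) = 0*((1/7)*(-1143 - 1*(-512) + 26*64 - 1488)/(-38)) = 0*((1/7)*(-1/38)*(-1143 + 512 + 1664 - 1488)) = 0*((1/7)*(-1/38)*(-455)) = 0*(65/38) = 0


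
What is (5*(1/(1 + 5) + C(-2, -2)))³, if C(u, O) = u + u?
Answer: -1520875/216 ≈ -7041.1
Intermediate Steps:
C(u, O) = 2*u
(5*(1/(1 + 5) + C(-2, -2)))³ = (5*(1/(1 + 5) + 2*(-2)))³ = (5*(1/6 - 4))³ = (5*(⅙ - 4))³ = (5*(-23/6))³ = (-115/6)³ = -1520875/216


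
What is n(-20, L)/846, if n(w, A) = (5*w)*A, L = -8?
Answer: 400/423 ≈ 0.94563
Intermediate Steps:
n(w, A) = 5*A*w
n(-20, L)/846 = (5*(-8)*(-20))/846 = 800*(1/846) = 400/423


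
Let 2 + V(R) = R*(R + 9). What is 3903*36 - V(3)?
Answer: 140474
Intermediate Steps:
V(R) = -2 + R*(9 + R) (V(R) = -2 + R*(R + 9) = -2 + R*(9 + R))
3903*36 - V(3) = 3903*36 - (-2 + 3**2 + 9*3) = 140508 - (-2 + 9 + 27) = 140508 - 1*34 = 140508 - 34 = 140474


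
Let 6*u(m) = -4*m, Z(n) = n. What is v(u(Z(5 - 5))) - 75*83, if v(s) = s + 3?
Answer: -6222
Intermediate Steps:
u(m) = -2*m/3 (u(m) = (-4*m)/6 = -2*m/3)
v(s) = 3 + s
v(u(Z(5 - 5))) - 75*83 = (3 - 2*(5 - 5)/3) - 75*83 = (3 - ⅔*0) - 6225 = (3 + 0) - 6225 = 3 - 6225 = -6222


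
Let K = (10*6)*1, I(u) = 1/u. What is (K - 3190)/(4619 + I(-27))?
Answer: -42255/62356 ≈ -0.67764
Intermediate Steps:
K = 60 (K = 60*1 = 60)
(K - 3190)/(4619 + I(-27)) = (60 - 3190)/(4619 + 1/(-27)) = -3130/(4619 - 1/27) = -3130/124712/27 = -3130*27/124712 = -42255/62356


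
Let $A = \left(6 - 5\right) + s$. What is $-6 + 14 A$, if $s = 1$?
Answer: $22$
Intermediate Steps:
$A = 2$ ($A = \left(6 - 5\right) + 1 = 1 + 1 = 2$)
$-6 + 14 A = -6 + 14 \cdot 2 = -6 + 28 = 22$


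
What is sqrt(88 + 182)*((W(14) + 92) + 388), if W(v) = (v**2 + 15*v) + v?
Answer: 2700*sqrt(30) ≈ 14789.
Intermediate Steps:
W(v) = v**2 + 16*v
sqrt(88 + 182)*((W(14) + 92) + 388) = sqrt(88 + 182)*((14*(16 + 14) + 92) + 388) = sqrt(270)*((14*30 + 92) + 388) = (3*sqrt(30))*((420 + 92) + 388) = (3*sqrt(30))*(512 + 388) = (3*sqrt(30))*900 = 2700*sqrt(30)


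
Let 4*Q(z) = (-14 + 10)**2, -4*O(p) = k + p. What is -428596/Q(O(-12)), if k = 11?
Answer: -107149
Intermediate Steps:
O(p) = -11/4 - p/4 (O(p) = -(11 + p)/4 = -11/4 - p/4)
Q(z) = 4 (Q(z) = (-14 + 10)**2/4 = (1/4)*(-4)**2 = (1/4)*16 = 4)
-428596/Q(O(-12)) = -428596/4 = -428596*1/4 = -107149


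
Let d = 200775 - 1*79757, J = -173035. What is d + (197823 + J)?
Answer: 145806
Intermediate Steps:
d = 121018 (d = 200775 - 79757 = 121018)
d + (197823 + J) = 121018 + (197823 - 173035) = 121018 + 24788 = 145806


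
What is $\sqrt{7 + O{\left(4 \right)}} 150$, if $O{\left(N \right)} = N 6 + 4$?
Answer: $150 \sqrt{35} \approx 887.41$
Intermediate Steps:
$O{\left(N \right)} = 4 + 6 N$ ($O{\left(N \right)} = 6 N + 4 = 4 + 6 N$)
$\sqrt{7 + O{\left(4 \right)}} 150 = \sqrt{7 + \left(4 + 6 \cdot 4\right)} 150 = \sqrt{7 + \left(4 + 24\right)} 150 = \sqrt{7 + 28} \cdot 150 = \sqrt{35} \cdot 150 = 150 \sqrt{35}$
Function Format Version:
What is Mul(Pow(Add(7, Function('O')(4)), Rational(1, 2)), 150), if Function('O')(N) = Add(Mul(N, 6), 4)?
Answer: Mul(150, Pow(35, Rational(1, 2))) ≈ 887.41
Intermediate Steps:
Function('O')(N) = Add(4, Mul(6, N)) (Function('O')(N) = Add(Mul(6, N), 4) = Add(4, Mul(6, N)))
Mul(Pow(Add(7, Function('O')(4)), Rational(1, 2)), 150) = Mul(Pow(Add(7, Add(4, Mul(6, 4))), Rational(1, 2)), 150) = Mul(Pow(Add(7, Add(4, 24)), Rational(1, 2)), 150) = Mul(Pow(Add(7, 28), Rational(1, 2)), 150) = Mul(Pow(35, Rational(1, 2)), 150) = Mul(150, Pow(35, Rational(1, 2)))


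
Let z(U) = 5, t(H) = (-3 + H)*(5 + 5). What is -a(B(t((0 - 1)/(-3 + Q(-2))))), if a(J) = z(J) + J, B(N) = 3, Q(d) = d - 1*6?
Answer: -8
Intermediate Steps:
Q(d) = -6 + d (Q(d) = d - 6 = -6 + d)
t(H) = -30 + 10*H (t(H) = (-3 + H)*10 = -30 + 10*H)
a(J) = 5 + J
-a(B(t((0 - 1)/(-3 + Q(-2))))) = -(5 + 3) = -1*8 = -8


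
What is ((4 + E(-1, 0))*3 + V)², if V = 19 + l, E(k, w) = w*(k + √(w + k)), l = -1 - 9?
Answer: 441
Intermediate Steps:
l = -10
E(k, w) = w*(k + √(k + w))
V = 9 (V = 19 - 10 = 9)
((4 + E(-1, 0))*3 + V)² = ((4 + 0*(-1 + √(-1 + 0)))*3 + 9)² = ((4 + 0*(-1 + √(-1)))*3 + 9)² = ((4 + 0*(-1 + I))*3 + 9)² = ((4 + 0)*3 + 9)² = (4*3 + 9)² = (12 + 9)² = 21² = 441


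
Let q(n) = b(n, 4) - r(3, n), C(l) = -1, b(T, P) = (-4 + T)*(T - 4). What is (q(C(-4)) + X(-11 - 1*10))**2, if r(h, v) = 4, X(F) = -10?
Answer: 121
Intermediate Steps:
b(T, P) = (-4 + T)**2 (b(T, P) = (-4 + T)*(-4 + T) = (-4 + T)**2)
q(n) = -4 + (-4 + n)**2 (q(n) = (-4 + n)**2 - 1*4 = (-4 + n)**2 - 4 = -4 + (-4 + n)**2)
(q(C(-4)) + X(-11 - 1*10))**2 = ((-4 + (-4 - 1)**2) - 10)**2 = ((-4 + (-5)**2) - 10)**2 = ((-4 + 25) - 10)**2 = (21 - 10)**2 = 11**2 = 121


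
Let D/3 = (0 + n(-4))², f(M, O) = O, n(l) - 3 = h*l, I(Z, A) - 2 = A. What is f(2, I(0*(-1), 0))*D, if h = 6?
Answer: 2646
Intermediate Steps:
I(Z, A) = 2 + A
n(l) = 3 + 6*l
D = 1323 (D = 3*(0 + (3 + 6*(-4)))² = 3*(0 + (3 - 24))² = 3*(0 - 21)² = 3*(-21)² = 3*441 = 1323)
f(2, I(0*(-1), 0))*D = (2 + 0)*1323 = 2*1323 = 2646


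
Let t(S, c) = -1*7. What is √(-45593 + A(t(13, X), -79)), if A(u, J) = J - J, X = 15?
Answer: I*√45593 ≈ 213.53*I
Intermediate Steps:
t(S, c) = -7
A(u, J) = 0
√(-45593 + A(t(13, X), -79)) = √(-45593 + 0) = √(-45593) = I*√45593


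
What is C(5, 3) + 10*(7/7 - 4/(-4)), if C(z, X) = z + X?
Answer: 28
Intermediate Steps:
C(z, X) = X + z
C(5, 3) + 10*(7/7 - 4/(-4)) = (3 + 5) + 10*(7/7 - 4/(-4)) = 8 + 10*(7*(1/7) - 4*(-1/4)) = 8 + 10*(1 + 1) = 8 + 10*2 = 8 + 20 = 28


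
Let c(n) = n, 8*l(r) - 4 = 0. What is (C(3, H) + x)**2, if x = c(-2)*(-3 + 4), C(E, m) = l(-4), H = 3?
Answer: 9/4 ≈ 2.2500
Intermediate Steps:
l(r) = 1/2 (l(r) = 1/2 + (1/8)*0 = 1/2 + 0 = 1/2)
C(E, m) = 1/2
x = -2 (x = -2*(-3 + 4) = -2*1 = -2)
(C(3, H) + x)**2 = (1/2 - 2)**2 = (-3/2)**2 = 9/4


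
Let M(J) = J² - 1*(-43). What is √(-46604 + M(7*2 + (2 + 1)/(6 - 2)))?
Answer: I*√741495/4 ≈ 215.28*I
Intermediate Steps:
M(J) = 43 + J² (M(J) = J² + 43 = 43 + J²)
√(-46604 + M(7*2 + (2 + 1)/(6 - 2))) = √(-46604 + (43 + (7*2 + (2 + 1)/(6 - 2))²)) = √(-46604 + (43 + (14 + 3/4)²)) = √(-46604 + (43 + (14 + 3*(¼))²)) = √(-46604 + (43 + (14 + ¾)²)) = √(-46604 + (43 + (59/4)²)) = √(-46604 + (43 + 3481/16)) = √(-46604 + 4169/16) = √(-741495/16) = I*√741495/4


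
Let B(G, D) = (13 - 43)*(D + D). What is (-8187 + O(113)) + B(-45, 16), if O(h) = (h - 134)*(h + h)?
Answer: -13893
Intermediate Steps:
B(G, D) = -60*D
O(h) = 2*h*(-134 + h) (O(h) = (-134 + h)*(2*h) = 2*h*(-134 + h))
(-8187 + O(113)) + B(-45, 16) = (-8187 + 2*113*(-134 + 113)) - 60*16 = (-8187 + 2*113*(-21)) - 960 = (-8187 - 4746) - 960 = -12933 - 960 = -13893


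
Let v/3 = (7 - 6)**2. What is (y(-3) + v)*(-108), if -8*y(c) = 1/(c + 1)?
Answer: -1323/4 ≈ -330.75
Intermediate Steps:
y(c) = -1/(8*(1 + c)) (y(c) = -1/(8*(c + 1)) = -1/(8*(1 + c)))
v = 3 (v = 3*(7 - 6)**2 = 3*1**2 = 3*1 = 3)
(y(-3) + v)*(-108) = (-1/(8 + 8*(-3)) + 3)*(-108) = (-1/(8 - 24) + 3)*(-108) = (-1/(-16) + 3)*(-108) = (-1*(-1/16) + 3)*(-108) = (1/16 + 3)*(-108) = (49/16)*(-108) = -1323/4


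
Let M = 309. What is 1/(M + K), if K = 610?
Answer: 1/919 ≈ 0.0010881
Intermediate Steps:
1/(M + K) = 1/(309 + 610) = 1/919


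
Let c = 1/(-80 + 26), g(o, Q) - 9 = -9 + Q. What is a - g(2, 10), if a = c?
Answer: -541/54 ≈ -10.019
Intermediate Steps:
g(o, Q) = Q (g(o, Q) = 9 + (-9 + Q) = Q)
c = -1/54 (c = 1/(-54) = -1/54 ≈ -0.018519)
a = -1/54 ≈ -0.018519
a - g(2, 10) = -1/54 - 1*10 = -1/54 - 10 = -541/54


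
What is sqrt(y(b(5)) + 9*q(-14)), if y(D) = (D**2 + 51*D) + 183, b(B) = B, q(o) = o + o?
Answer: sqrt(211) ≈ 14.526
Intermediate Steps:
q(o) = 2*o
y(D) = 183 + D**2 + 51*D
sqrt(y(b(5)) + 9*q(-14)) = sqrt((183 + 5**2 + 51*5) + 9*(2*(-14))) = sqrt((183 + 25 + 255) + 9*(-28)) = sqrt(463 - 252) = sqrt(211)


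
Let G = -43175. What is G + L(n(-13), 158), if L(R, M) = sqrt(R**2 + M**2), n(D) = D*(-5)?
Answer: -43175 + 17*sqrt(101) ≈ -43004.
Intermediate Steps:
n(D) = -5*D
L(R, M) = sqrt(M**2 + R**2)
G + L(n(-13), 158) = -43175 + sqrt(158**2 + (-5*(-13))**2) = -43175 + sqrt(24964 + 65**2) = -43175 + sqrt(24964 + 4225) = -43175 + sqrt(29189) = -43175 + 17*sqrt(101)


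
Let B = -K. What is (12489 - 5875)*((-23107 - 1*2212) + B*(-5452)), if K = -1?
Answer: -203519394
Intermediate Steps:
B = 1 (B = -1*(-1) = 1)
(12489 - 5875)*((-23107 - 1*2212) + B*(-5452)) = (12489 - 5875)*((-23107 - 1*2212) + 1*(-5452)) = 6614*((-23107 - 2212) - 5452) = 6614*(-25319 - 5452) = 6614*(-30771) = -203519394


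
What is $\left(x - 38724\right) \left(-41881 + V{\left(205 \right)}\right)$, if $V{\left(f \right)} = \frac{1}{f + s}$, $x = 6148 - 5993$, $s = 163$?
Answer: $\frac{594433411783}{368} \approx 1.6153 \cdot 10^{9}$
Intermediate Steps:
$x = 155$ ($x = 6148 - 5993 = 155$)
$V{\left(f \right)} = \frac{1}{163 + f}$ ($V{\left(f \right)} = \frac{1}{f + 163} = \frac{1}{163 + f}$)
$\left(x - 38724\right) \left(-41881 + V{\left(205 \right)}\right) = \left(155 - 38724\right) \left(-41881 + \frac{1}{163 + 205}\right) = - 38569 \left(-41881 + \frac{1}{368}\right) = \left(-38569\right) \left(- \frac{15412207}{368}\right) = \frac{594433411783}{368}$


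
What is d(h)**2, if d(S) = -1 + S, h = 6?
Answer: 25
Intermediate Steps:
d(h)**2 = (-1 + 6)**2 = 5**2 = 25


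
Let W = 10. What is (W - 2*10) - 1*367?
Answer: -377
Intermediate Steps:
(W - 2*10) - 1*367 = (10 - 2*10) - 1*367 = (10 - 20) - 367 = -10 - 367 = -377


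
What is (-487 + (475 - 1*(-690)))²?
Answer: 459684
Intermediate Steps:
(-487 + (475 - 1*(-690)))² = (-487 + (475 + 690))² = (-487 + 1165)² = 678² = 459684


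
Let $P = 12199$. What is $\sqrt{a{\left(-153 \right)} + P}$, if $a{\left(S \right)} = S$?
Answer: $\sqrt{12046} \approx 109.75$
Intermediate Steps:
$\sqrt{a{\left(-153 \right)} + P} = \sqrt{-153 + 12199} = \sqrt{12046}$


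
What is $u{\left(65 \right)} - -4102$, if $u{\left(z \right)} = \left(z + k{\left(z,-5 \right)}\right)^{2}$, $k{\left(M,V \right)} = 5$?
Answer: $9002$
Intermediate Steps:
$u{\left(z \right)} = \left(5 + z\right)^{2}$ ($u{\left(z \right)} = \left(z + 5\right)^{2} = \left(5 + z\right)^{2}$)
$u{\left(65 \right)} - -4102 = \left(5 + 65\right)^{2} - -4102 = 70^{2} + 4102 = 4900 + 4102 = 9002$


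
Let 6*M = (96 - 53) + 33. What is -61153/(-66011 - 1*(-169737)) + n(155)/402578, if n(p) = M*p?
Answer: -36622805581/62636708442 ≈ -0.58469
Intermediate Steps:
M = 38/3 (M = ((96 - 53) + 33)/6 = (43 + 33)/6 = (⅙)*76 = 38/3 ≈ 12.667)
n(p) = 38*p/3
-61153/(-66011 - 1*(-169737)) + n(155)/402578 = -61153/(-66011 - 1*(-169737)) + ((38/3)*155)/402578 = -61153/(-66011 + 169737) + (5890/3)*(1/402578) = -61153/103726 + 2945/603867 = -36622805581/62636708442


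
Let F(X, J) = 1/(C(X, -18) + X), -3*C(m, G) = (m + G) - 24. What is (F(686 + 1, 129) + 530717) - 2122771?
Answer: -751449487/472 ≈ -1.5921e+6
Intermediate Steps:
C(m, G) = 8 - G/3 - m/3 (C(m, G) = -((m + G) - 24)/3 = -((G + m) - 24)/3 = -(-24 + G + m)/3 = 8 - G/3 - m/3)
F(X, J) = 1/(14 + 2*X/3) (F(X, J) = 1/((8 - 1/3*(-18) - X/3) + X) = 1/((8 + 6 - X/3) + X) = 1/((14 - X/3) + X) = 1/(14 + 2*X/3))
(F(686 + 1, 129) + 530717) - 2122771 = (3/(2*(21 + (686 + 1))) + 530717) - 2122771 = (3/(2*(21 + 687)) + 530717) - 2122771 = ((3/2)/708 + 530717) - 2122771 = ((3/2)*(1/708) + 530717) - 2122771 = (1/472 + 530717) - 2122771 = 250498425/472 - 2122771 = -751449487/472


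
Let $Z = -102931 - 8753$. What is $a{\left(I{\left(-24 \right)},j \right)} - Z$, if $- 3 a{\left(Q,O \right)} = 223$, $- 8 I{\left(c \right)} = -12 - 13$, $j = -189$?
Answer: $\frac{334829}{3} \approx 1.1161 \cdot 10^{5}$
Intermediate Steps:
$I{\left(c \right)} = \frac{25}{8}$ ($I{\left(c \right)} = - \frac{-12 - 13}{8} = \left(- \frac{1}{8}\right) \left(-25\right) = \frac{25}{8}$)
$a{\left(Q,O \right)} = - \frac{223}{3}$ ($a{\left(Q,O \right)} = \left(- \frac{1}{3}\right) 223 = - \frac{223}{3}$)
$Z = -111684$
$a{\left(I{\left(-24 \right)},j \right)} - Z = - \frac{223}{3} - -111684 = - \frac{223}{3} + 111684 = \frac{334829}{3}$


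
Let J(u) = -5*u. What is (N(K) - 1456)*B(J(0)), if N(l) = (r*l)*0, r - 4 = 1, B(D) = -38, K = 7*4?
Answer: 55328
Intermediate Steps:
K = 28
r = 5 (r = 4 + 1 = 5)
N(l) = 0 (N(l) = (5*l)*0 = 0)
(N(K) - 1456)*B(J(0)) = (0 - 1456)*(-38) = -1456*(-38) = 55328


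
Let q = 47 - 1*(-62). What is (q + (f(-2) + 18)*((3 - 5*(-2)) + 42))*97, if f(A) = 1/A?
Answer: 207871/2 ≈ 1.0394e+5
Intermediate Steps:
q = 109 (q = 47 + 62 = 109)
(q + (f(-2) + 18)*((3 - 5*(-2)) + 42))*97 = (109 + (1/(-2) + 18)*((3 - 5*(-2)) + 42))*97 = (109 + (-½ + 18)*((3 + 10) + 42))*97 = (109 + 35*(13 + 42)/2)*97 = (109 + (35/2)*55)*97 = (109 + 1925/2)*97 = (2143/2)*97 = 207871/2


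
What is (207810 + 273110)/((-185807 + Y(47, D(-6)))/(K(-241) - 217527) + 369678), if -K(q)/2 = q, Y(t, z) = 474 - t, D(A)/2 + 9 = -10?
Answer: 10438128140/8023694689 ≈ 1.3009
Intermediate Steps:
D(A) = -38 (D(A) = -18 + 2*(-10) = -18 - 20 = -38)
K(q) = -2*q
(207810 + 273110)/((-185807 + Y(47, D(-6)))/(K(-241) - 217527) + 369678) = (207810 + 273110)/((-185807 + (474 - 1*47))/(-2*(-241) - 217527) + 369678) = 480920/((-185807 + (474 - 47))/(482 - 217527) + 369678) = 480920/((-185807 + 427)/(-217045) + 369678) = 480920/(-185380*(-1/217045) + 369678) = 480920/(37076/43409 + 369678) = 480920/(16047389378/43409) = 480920*(43409/16047389378) = 10438128140/8023694689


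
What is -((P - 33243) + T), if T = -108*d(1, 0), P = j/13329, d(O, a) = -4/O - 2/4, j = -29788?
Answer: 436647841/13329 ≈ 32759.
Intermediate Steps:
d(O, a) = -1/2 - 4/O (d(O, a) = -4/O - 2*1/4 = -4/O - 1/2 = -1/2 - 4/O)
P = -29788/13329 ≈ -2.2348
T = 486 (T = -54*(-8 - 1*1)/1 = -54*(-8 - 1) = -54*(-9) = -108*(-9/2) = 486)
-((P - 33243) + T) = -((-29788/13329 - 33243) + 486) = -(-443125735/13329 + 486) = -1*(-436647841/13329) = 436647841/13329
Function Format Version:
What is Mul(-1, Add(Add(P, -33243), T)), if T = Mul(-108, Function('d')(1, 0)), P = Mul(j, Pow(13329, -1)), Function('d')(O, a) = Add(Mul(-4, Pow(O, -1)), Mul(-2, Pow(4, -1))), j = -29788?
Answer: Rational(436647841, 13329) ≈ 32759.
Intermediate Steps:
Function('d')(O, a) = Add(Rational(-1, 2), Mul(-4, Pow(O, -1))) (Function('d')(O, a) = Add(Mul(-4, Pow(O, -1)), Mul(-2, Rational(1, 4))) = Add(Mul(-4, Pow(O, -1)), Rational(-1, 2)) = Add(Rational(-1, 2), Mul(-4, Pow(O, -1))))
P = Rational(-29788, 13329) (P = Mul(-29788, Pow(13329, -1)) = Mul(-29788, Rational(1, 13329)) = Rational(-29788, 13329) ≈ -2.2348)
T = 486 (T = Mul(-108, Mul(Rational(1, 2), Pow(1, -1), Add(-8, Mul(-1, 1)))) = Mul(-108, Mul(Rational(1, 2), 1, Add(-8, -1))) = Mul(-108, Mul(Rational(1, 2), 1, -9)) = Mul(-108, Rational(-9, 2)) = 486)
Mul(-1, Add(Add(P, -33243), T)) = Mul(-1, Add(Add(Rational(-29788, 13329), -33243), 486)) = Mul(-1, Add(Rational(-443125735, 13329), 486)) = Mul(-1, Rational(-436647841, 13329)) = Rational(436647841, 13329)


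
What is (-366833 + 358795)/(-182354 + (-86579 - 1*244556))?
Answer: 8038/513489 ≈ 0.015654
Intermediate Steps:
(-366833 + 358795)/(-182354 + (-86579 - 1*244556)) = -8038/(-182354 + (-86579 - 244556)) = -8038/(-182354 - 331135) = -8038/(-513489) = -8038*(-1/513489) = 8038/513489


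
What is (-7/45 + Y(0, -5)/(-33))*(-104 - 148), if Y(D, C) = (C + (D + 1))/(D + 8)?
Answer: 1946/55 ≈ 35.382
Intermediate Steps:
Y(D, C) = (1 + C + D)/(8 + D) (Y(D, C) = (C + (1 + D))/(8 + D) = (1 + C + D)/(8 + D))
(-7/45 + Y(0, -5)/(-33))*(-104 - 148) = (-7/45 + ((1 - 5 + 0)/(8 + 0))/(-33))*(-104 - 148) = (-7*1/45 + (-4/8)*(-1/33))*(-252) = (-7/45 + ((1/8)*(-4))*(-1/33))*(-252) = (-7/45 - 1/2*(-1/33))*(-252) = (-7/45 + 1/66)*(-252) = -139/990*(-252) = 1946/55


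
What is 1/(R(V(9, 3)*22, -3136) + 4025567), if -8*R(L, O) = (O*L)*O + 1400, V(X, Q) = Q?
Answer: -1/77109200 ≈ -1.2969e-8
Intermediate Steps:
R(L, O) = -175 - L*O²/8 (R(L, O) = -((O*L)*O + 1400)/8 = -((L*O)*O + 1400)/8 = -(L*O² + 1400)/8 = -(1400 + L*O²)/8 = -175 - L*O²/8)
1/(R(V(9, 3)*22, -3136) + 4025567) = 1/((-175 - ⅛*3*22*(-3136)²) + 4025567) = 1/((-175 - ⅛*66*9834496) + 4025567) = 1/((-175 - 81134592) + 4025567) = 1/(-81134767 + 4025567) = 1/(-77109200) = -1/77109200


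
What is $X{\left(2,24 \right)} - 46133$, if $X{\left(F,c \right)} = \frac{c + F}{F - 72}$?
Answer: $- \frac{1614668}{35} \approx -46133.0$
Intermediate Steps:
$X{\left(F,c \right)} = \frac{F + c}{-72 + F}$
$X{\left(2,24 \right)} - 46133 = \frac{2 + 24}{-72 + 2} - 46133 = \frac{1}{-70} \cdot 26 - 46133 = \left(- \frac{1}{70}\right) 26 - 46133 = - \frac{13}{35} - 46133 = - \frac{1614668}{35}$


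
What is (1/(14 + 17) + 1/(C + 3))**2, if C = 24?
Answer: 3364/700569 ≈ 0.0048018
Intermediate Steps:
(1/(14 + 17) + 1/(C + 3))**2 = (1/(14 + 17) + 1/(24 + 3))**2 = (1/31 + 1/27)**2 = (58/837)**2 = 3364/700569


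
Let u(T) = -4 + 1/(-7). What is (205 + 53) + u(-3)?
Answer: 1777/7 ≈ 253.86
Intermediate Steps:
u(T) = -29/7 (u(T) = -4 + 1*(-⅐) = -4 - ⅐ = -29/7)
(205 + 53) + u(-3) = (205 + 53) - 29/7 = 258 - 29/7 = 1777/7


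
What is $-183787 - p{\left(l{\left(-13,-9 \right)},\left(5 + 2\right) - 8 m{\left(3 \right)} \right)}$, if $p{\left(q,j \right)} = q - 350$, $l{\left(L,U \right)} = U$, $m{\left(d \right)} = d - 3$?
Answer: $-183428$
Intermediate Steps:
$m{\left(d \right)} = -3 + d$ ($m{\left(d \right)} = d - 3 = -3 + d$)
$p{\left(q,j \right)} = -350 + q$
$-183787 - p{\left(l{\left(-13,-9 \right)},\left(5 + 2\right) - 8 m{\left(3 \right)} \right)} = -183787 - \left(-350 - 9\right) = -183787 - -359 = -183787 + 359 = -183428$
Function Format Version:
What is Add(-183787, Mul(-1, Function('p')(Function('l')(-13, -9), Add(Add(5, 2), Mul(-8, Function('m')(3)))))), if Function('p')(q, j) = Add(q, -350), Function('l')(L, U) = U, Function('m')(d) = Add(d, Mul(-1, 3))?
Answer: -183428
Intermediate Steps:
Function('m')(d) = Add(-3, d) (Function('m')(d) = Add(d, -3) = Add(-3, d))
Function('p')(q, j) = Add(-350, q)
Add(-183787, Mul(-1, Function('p')(Function('l')(-13, -9), Add(Add(5, 2), Mul(-8, Function('m')(3)))))) = Add(-183787, Mul(-1, Add(-350, -9))) = Add(-183787, Mul(-1, -359)) = Add(-183787, 359) = -183428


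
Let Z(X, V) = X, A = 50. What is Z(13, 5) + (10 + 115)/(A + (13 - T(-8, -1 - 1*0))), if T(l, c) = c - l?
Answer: 853/56 ≈ 15.232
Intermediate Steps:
Z(13, 5) + (10 + 115)/(A + (13 - T(-8, -1 - 1*0))) = 13 + (10 + 115)/(50 + (13 - ((-1 - 1*0) - 1*(-8)))) = 13 + 125/(50 + (13 - ((-1 + 0) + 8))) = 13 + 125/(50 + (13 - (-1 + 8))) = 13 + 125/(50 + (13 - 1*7)) = 13 + 125/(50 + (13 - 7)) = 13 + 125/(50 + 6) = 13 + 125/56 = 853/56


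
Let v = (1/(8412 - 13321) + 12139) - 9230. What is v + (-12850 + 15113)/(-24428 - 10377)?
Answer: 497014036333/170857745 ≈ 2908.9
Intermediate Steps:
v = 14280280/4909 (v = (1/(-4909) + 12139) - 9230 = (-1/4909 + 12139) - 9230 = 59590350/4909 - 9230 = 14280280/4909 ≈ 2909.0)
v + (-12850 + 15113)/(-24428 - 10377) = 14280280/4909 + (-12850 + 15113)/(-24428 - 10377) = 14280280/4909 + 2263/(-34805) = 14280280/4909 + 2263*(-1/34805) = 14280280/4909 - 2263/34805 = 497014036333/170857745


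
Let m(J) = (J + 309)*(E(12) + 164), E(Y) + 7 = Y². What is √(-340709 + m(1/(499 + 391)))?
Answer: I*√196202902110/890 ≈ 497.69*I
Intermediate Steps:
E(Y) = -7 + Y²
m(J) = 93009 + 301*J (m(J) = (J + 309)*((-7 + 12²) + 164) = (309 + J)*((-7 + 144) + 164) = (309 + J)*(137 + 164) = (309 + J)*301 = 93009 + 301*J)
√(-340709 + m(1/(499 + 391))) = √(-340709 + (93009 + 301/(499 + 391))) = √(-340709 + (93009 + 301/890)) = √(-340709 + 82778311/890) = √(-220452699/890) = I*√196202902110/890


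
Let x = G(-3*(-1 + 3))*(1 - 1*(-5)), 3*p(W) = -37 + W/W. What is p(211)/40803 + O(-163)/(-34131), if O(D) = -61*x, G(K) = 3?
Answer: 4932458/154738577 ≈ 0.031876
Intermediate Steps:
p(W) = -12 (p(W) = (-37 + W/W)/3 = (-37 + 1)/3 = (1/3)*(-36) = -12)
x = 18 (x = 3*(1 - 1*(-5)) = 3*(1 + 5) = 3*6 = 18)
O(D) = -1098 (O(D) = -61*18 = -1098)
p(211)/40803 + O(-163)/(-34131) = -12/40803 - 1098/(-34131) = -12*1/40803 - 1098*(-1/34131) = -4/13601 + 366/11377 = 4932458/154738577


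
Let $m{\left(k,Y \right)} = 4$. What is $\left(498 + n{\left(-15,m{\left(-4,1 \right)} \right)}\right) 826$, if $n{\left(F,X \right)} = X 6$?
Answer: $431172$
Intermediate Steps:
$n{\left(F,X \right)} = 6 X$
$\left(498 + n{\left(-15,m{\left(-4,1 \right)} \right)}\right) 826 = \left(498 + 6 \cdot 4\right) 826 = \left(498 + 24\right) 826 = 522 \cdot 826 = 431172$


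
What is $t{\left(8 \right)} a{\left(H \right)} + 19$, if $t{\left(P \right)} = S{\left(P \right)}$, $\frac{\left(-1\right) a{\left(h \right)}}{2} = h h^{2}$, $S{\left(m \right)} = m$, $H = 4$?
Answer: $-1005$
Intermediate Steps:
$a{\left(h \right)} = - 2 h^{3}$ ($a{\left(h \right)} = - 2 h h^{2} = - 2 h^{3}$)
$t{\left(P \right)} = P$
$t{\left(8 \right)} a{\left(H \right)} + 19 = 8 \left(- 2 \cdot 4^{3}\right) + 19 = 8 \left(\left(-2\right) 64\right) + 19 = 8 \left(-128\right) + 19 = -1024 + 19 = -1005$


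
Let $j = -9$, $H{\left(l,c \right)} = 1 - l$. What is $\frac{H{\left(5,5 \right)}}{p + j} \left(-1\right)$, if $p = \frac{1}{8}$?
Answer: $- \frac{32}{71} \approx -0.4507$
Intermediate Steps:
$p = \frac{1}{8} \approx 0.125$
$\frac{H{\left(5,5 \right)}}{p + j} \left(-1\right) = \frac{1 - 5}{\frac{1}{8} - 9} \left(-1\right) = \frac{1 - 5}{- \frac{71}{8}} \left(-1\right) = \left(- \frac{8}{71}\right) \left(-4\right) \left(-1\right) = \frac{32}{71} \left(-1\right) = - \frac{32}{71}$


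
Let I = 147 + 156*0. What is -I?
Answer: -147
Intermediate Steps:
I = 147 (I = 147 + 0 = 147)
-I = -1*147 = -147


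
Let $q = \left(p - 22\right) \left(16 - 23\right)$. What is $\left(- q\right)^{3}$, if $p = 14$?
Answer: $-175616$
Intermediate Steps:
$q = 56$ ($q = \left(14 - 22\right) \left(16 - 23\right) = \left(14 - 22\right) \left(-7\right) = \left(-8\right) \left(-7\right) = 56$)
$\left(- q\right)^{3} = \left(\left(-1\right) 56\right)^{3} = \left(-56\right)^{3} = -175616$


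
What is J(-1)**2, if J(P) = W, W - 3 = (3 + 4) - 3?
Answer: 49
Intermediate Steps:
W = 7 (W = 3 + ((3 + 4) - 3) = 3 + (7 - 3) = 3 + 4 = 7)
J(P) = 7
J(-1)**2 = 7**2 = 49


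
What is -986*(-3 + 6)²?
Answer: -8874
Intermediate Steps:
-986*(-3 + 6)² = -986*3² = -986*9 = -8874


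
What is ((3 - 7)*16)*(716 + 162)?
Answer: -56192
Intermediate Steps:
((3 - 7)*16)*(716 + 162) = -4*16*878 = -64*878 = -56192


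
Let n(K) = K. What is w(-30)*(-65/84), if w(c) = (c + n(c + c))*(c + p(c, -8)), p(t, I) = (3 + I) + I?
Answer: -41925/14 ≈ -2994.6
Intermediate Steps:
p(t, I) = 3 + 2*I
w(c) = 3*c*(-13 + c) (w(c) = (c + (c + c))*(c + (3 + 2*(-8))) = (c + 2*c)*(c + (3 - 16)) = (3*c)*(c - 13) = (3*c)*(-13 + c) = 3*c*(-13 + c))
w(-30)*(-65/84) = (3*(-30)*(-13 - 30))*(-65/84) = (3*(-30)*(-43))*(-65*1/84) = 3870*(-65/84) = -41925/14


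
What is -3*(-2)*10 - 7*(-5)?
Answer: 95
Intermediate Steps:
-3*(-2)*10 - 7*(-5) = 6*10 + 35 = 60 + 35 = 95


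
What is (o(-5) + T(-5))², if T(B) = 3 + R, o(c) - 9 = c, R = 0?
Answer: 49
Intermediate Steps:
o(c) = 9 + c
T(B) = 3 (T(B) = 3 + 0 = 3)
(o(-5) + T(-5))² = ((9 - 5) + 3)² = (4 + 3)² = 7² = 49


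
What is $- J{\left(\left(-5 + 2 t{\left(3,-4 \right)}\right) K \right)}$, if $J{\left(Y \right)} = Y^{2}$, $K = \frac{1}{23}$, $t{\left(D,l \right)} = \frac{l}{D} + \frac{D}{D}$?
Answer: $- \frac{289}{4761} \approx -0.060702$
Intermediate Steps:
$t{\left(D,l \right)} = 1 + \frac{l}{D}$ ($t{\left(D,l \right)} = \frac{l}{D} + 1 = 1 + \frac{l}{D}$)
$K = \frac{1}{23} \approx 0.043478$
$- J{\left(\left(-5 + 2 t{\left(3,-4 \right)}\right) K \right)} = - \left(\left(-5 + 2 \frac{3 - 4}{3}\right) \frac{1}{23}\right)^{2} = - \left(\left(-5 + 2 \cdot \frac{1}{3} \left(-1\right)\right) \frac{1}{23}\right)^{2} = - \left(\left(-5 + 2 \left(- \frac{1}{3}\right)\right) \frac{1}{23}\right)^{2} = - \left(\left(-5 - \frac{2}{3}\right) \frac{1}{23}\right)^{2} = - \left(\left(- \frac{17}{3}\right) \frac{1}{23}\right)^{2} = - \left(- \frac{17}{69}\right)^{2} = \left(-1\right) \frac{289}{4761} = - \frac{289}{4761}$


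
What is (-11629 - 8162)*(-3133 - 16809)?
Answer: 394672122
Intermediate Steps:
(-11629 - 8162)*(-3133 - 16809) = -19791*(-19942) = 394672122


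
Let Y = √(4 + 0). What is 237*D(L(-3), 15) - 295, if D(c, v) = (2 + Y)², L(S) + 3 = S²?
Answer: 3497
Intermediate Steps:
Y = 2 (Y = √4 = 2)
L(S) = -3 + S²
D(c, v) = 16 (D(c, v) = (2 + 2)² = 4² = 16)
237*D(L(-3), 15) - 295 = 237*16 - 295 = 3792 - 295 = 3497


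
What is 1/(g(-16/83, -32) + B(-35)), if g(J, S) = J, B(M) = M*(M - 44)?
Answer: 83/229479 ≈ 0.00036169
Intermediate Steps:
B(M) = M*(-44 + M)
1/(g(-16/83, -32) + B(-35)) = 1/(-16/83 - 35*(-44 - 35)) = 1/(-16*1/83 - 35*(-79)) = 1/(-16/83 + 2765) = 1/(229479/83) = 83/229479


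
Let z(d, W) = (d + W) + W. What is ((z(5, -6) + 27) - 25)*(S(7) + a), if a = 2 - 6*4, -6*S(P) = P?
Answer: 695/6 ≈ 115.83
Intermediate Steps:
S(P) = -P/6
z(d, W) = d + 2*W (z(d, W) = (W + d) + W = d + 2*W)
a = -22 (a = 2 - 24 = -22)
((z(5, -6) + 27) - 25)*(S(7) + a) = (((5 + 2*(-6)) + 27) - 25)*(-⅙*7 - 22) = (((5 - 12) + 27) - 25)*(-7/6 - 22) = ((-7 + 27) - 25)*(-139/6) = (20 - 25)*(-139/6) = -5*(-139/6) = 695/6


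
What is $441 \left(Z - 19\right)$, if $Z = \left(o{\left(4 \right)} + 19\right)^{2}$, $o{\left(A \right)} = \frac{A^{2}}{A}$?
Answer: $224910$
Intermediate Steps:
$o{\left(A \right)} = A$
$Z = 529$ ($Z = \left(4 + 19\right)^{2} = 23^{2} = 529$)
$441 \left(Z - 19\right) = 441 \left(529 - 19\right) = 441 \cdot 510 = 224910$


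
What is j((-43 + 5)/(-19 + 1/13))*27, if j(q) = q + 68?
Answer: 77499/41 ≈ 1890.2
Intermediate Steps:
j(q) = 68 + q
j((-43 + 5)/(-19 + 1/13))*27 = (68 + (-43 + 5)/(-19 + 1/13))*27 = (68 - 38/(-19 + 1/13))*27 = (68 - 38/(-246/13))*27 = (68 - 38*(-13/246))*27 = (68 + 247/123)*27 = (8611/123)*27 = 77499/41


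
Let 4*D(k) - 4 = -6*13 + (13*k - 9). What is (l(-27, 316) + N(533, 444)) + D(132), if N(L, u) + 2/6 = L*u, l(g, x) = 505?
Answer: 2850779/12 ≈ 2.3757e+5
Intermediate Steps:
N(L, u) = -1/3 + L*u
D(k) = -83/4 + 13*k/4 (D(k) = 1 + (-6*13 + (13*k - 9))/4 = 1 + (-78 + (-9 + 13*k))/4 = 1 + (-87 + 13*k)/4 = 1 + (-87/4 + 13*k/4) = -83/4 + 13*k/4)
(l(-27, 316) + N(533, 444)) + D(132) = (505 + (-1/3 + 533*444)) + (-83/4 + (13/4)*132) = (505 + (-1/3 + 236652)) + (-83/4 + 429) = (505 + 709955/3) + 1633/4 = 711470/3 + 1633/4 = 2850779/12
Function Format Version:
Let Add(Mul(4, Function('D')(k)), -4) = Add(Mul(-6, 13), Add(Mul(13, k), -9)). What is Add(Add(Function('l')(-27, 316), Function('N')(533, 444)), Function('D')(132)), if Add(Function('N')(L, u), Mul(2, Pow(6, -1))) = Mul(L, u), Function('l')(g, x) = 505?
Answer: Rational(2850779, 12) ≈ 2.3757e+5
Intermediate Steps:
Function('N')(L, u) = Add(Rational(-1, 3), Mul(L, u))
Function('D')(k) = Add(Rational(-83, 4), Mul(Rational(13, 4), k)) (Function('D')(k) = Add(1, Mul(Rational(1, 4), Add(Mul(-6, 13), Add(Mul(13, k), -9)))) = Add(1, Mul(Rational(1, 4), Add(-78, Add(-9, Mul(13, k))))) = Add(1, Mul(Rational(1, 4), Add(-87, Mul(13, k)))) = Add(1, Add(Rational(-87, 4), Mul(Rational(13, 4), k))) = Add(Rational(-83, 4), Mul(Rational(13, 4), k)))
Add(Add(Function('l')(-27, 316), Function('N')(533, 444)), Function('D')(132)) = Add(Add(505, Add(Rational(-1, 3), Mul(533, 444))), Add(Rational(-83, 4), Mul(Rational(13, 4), 132))) = Add(Add(505, Add(Rational(-1, 3), 236652)), Add(Rational(-83, 4), 429)) = Add(Add(505, Rational(709955, 3)), Rational(1633, 4)) = Add(Rational(711470, 3), Rational(1633, 4)) = Rational(2850779, 12)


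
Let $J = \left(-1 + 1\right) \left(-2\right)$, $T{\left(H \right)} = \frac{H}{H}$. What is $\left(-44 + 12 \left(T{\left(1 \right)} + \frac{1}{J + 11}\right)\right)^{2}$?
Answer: $\frac{115600}{121} \approx 955.37$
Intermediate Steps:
$T{\left(H \right)} = 1$
$J = 0$ ($J = 0 \left(-2\right) = 0$)
$\left(-44 + 12 \left(T{\left(1 \right)} + \frac{1}{J + 11}\right)\right)^{2} = \left(-44 + 12 \left(1 + \frac{1}{0 + 11}\right)\right)^{2} = \left(-44 + 12 \left(1 + \frac{1}{11}\right)\right)^{2} = \left(-44 + 12 \cdot \frac{12}{11}\right)^{2} = \left(-44 + \frac{144}{11}\right)^{2} = \left(- \frac{340}{11}\right)^{2} = \frac{115600}{121}$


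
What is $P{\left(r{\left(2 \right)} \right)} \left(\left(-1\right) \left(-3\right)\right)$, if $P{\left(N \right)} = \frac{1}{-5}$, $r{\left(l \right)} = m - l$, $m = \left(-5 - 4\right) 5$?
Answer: $- \frac{3}{5} \approx -0.6$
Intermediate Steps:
$m = -45$ ($m = \left(-9\right) 5 = -45$)
$r{\left(l \right)} = -45 - l$
$P{\left(N \right)} = - \frac{1}{5}$
$P{\left(r{\left(2 \right)} \right)} \left(\left(-1\right) \left(-3\right)\right) = - \frac{\left(-1\right) \left(-3\right)}{5} = \left(- \frac{1}{5}\right) 3 = - \frac{3}{5}$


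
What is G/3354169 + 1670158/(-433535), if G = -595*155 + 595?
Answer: -25998695856/6701150495 ≈ -3.8797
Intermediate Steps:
G = -91630 (G = -92225 + 595 = -91630)
G/3354169 + 1670158/(-433535) = -91630/3354169 + 1670158/(-433535) = -91630*1/3354169 + 1670158*(-1/433535) = -13090/479167 - 1670158/433535 = -25998695856/6701150495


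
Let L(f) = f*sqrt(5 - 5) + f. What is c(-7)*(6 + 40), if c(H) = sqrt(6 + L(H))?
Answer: 46*I ≈ 46.0*I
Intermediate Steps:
L(f) = f (L(f) = f*sqrt(0) + f = f*0 + f = 0 + f = f)
c(H) = sqrt(6 + H)
c(-7)*(6 + 40) = sqrt(6 - 7)*(6 + 40) = sqrt(-1)*46 = I*46 = 46*I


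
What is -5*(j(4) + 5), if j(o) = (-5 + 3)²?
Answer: -45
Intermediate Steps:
j(o) = 4 (j(o) = (-2)² = 4)
-5*(j(4) + 5) = -5*(4 + 5) = -5*9 = -45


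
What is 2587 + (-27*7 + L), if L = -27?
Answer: 2371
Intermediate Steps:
2587 + (-27*7 + L) = 2587 + (-27*7 - 27) = 2587 + (-189 - 27) = 2587 - 216 = 2371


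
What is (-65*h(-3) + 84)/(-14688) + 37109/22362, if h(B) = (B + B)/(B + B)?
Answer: 90772019/54742176 ≈ 1.6582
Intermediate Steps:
h(B) = 1 (h(B) = (2*B)/((2*B)) = (2*B)*(1/(2*B)) = 1)
(-65*h(-3) + 84)/(-14688) + 37109/22362 = (-65*1 + 84)/(-14688) + 37109/22362 = (-65 + 84)*(-1/14688) + 37109*(1/22362) = 19*(-1/14688) + 37109/22362 = -19/14688 + 37109/22362 = 90772019/54742176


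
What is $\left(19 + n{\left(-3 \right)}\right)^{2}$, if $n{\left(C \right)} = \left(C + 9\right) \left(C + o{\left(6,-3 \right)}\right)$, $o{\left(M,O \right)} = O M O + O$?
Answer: $94249$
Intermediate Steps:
$o{\left(M,O \right)} = O + M O^{2}$ ($o{\left(M,O \right)} = M O O + O = M O^{2} + O = O + M O^{2}$)
$n{\left(C \right)} = \left(9 + C\right) \left(51 + C\right)$ ($n{\left(C \right)} = \left(C + 9\right) \left(C - 3 \left(1 + 6 \left(-3\right)\right)\right) = \left(9 + C\right) \left(C - 3 \left(1 - 18\right)\right) = \left(9 + C\right) \left(C - -51\right) = \left(9 + C\right) \left(C + 51\right) = \left(9 + C\right) \left(51 + C\right)$)
$\left(19 + n{\left(-3 \right)}\right)^{2} = \left(19 + \left(459 + \left(-3\right)^{2} + 60 \left(-3\right)\right)\right)^{2} = \left(19 + \left(459 + 9 - 180\right)\right)^{2} = \left(19 + 288\right)^{2} = 307^{2} = 94249$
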